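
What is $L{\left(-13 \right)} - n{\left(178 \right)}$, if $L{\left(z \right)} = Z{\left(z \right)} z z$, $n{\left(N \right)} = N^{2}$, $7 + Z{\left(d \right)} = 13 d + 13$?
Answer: $-59231$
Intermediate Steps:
$Z{\left(d \right)} = 6 + 13 d$ ($Z{\left(d \right)} = -7 + \left(13 d + 13\right) = -7 + \left(13 + 13 d\right) = 6 + 13 d$)
$L{\left(z \right)} = z^{2} \left(6 + 13 z\right)$ ($L{\left(z \right)} = \left(6 + 13 z\right) z z = z \left(6 + 13 z\right) z = z^{2} \left(6 + 13 z\right)$)
$L{\left(-13 \right)} - n{\left(178 \right)} = \left(-13\right)^{2} \left(6 + 13 \left(-13\right)\right) - 178^{2} = 169 \left(6 - 169\right) - 31684 = 169 \left(-163\right) - 31684 = -27547 - 31684 = -59231$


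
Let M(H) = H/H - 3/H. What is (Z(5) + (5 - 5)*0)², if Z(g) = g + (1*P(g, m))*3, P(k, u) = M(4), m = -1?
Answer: 529/16 ≈ 33.063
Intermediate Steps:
M(H) = 1 - 3/H
P(k, u) = ¼ (P(k, u) = (-3 + 4)/4 = (¼)*1 = ¼)
Z(g) = ¾ + g (Z(g) = g + (1*(¼))*3 = g + (¼)*3 = g + ¾ = ¾ + g)
(Z(5) + (5 - 5)*0)² = ((¾ + 5) + (5 - 5)*0)² = (23/4 + 0*0)² = (23/4 + 0)² = (23/4)² = 529/16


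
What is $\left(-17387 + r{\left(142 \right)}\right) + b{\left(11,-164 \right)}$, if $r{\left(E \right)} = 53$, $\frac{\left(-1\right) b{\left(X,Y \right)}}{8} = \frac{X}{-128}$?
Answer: $- \frac{277333}{16} \approx -17333.0$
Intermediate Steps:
$b{\left(X,Y \right)} = \frac{X}{16}$ ($b{\left(X,Y \right)} = - 8 \frac{X}{-128} = - 8 X \left(- \frac{1}{128}\right) = - 8 \left(- \frac{X}{128}\right) = \frac{X}{16}$)
$\left(-17387 + r{\left(142 \right)}\right) + b{\left(11,-164 \right)} = \left(-17387 + 53\right) + \frac{1}{16} \cdot 11 = -17334 + \frac{11}{16} = - \frac{277333}{16}$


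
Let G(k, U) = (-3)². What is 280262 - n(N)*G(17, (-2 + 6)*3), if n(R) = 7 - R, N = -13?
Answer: 280082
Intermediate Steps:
G(k, U) = 9
280262 - n(N)*G(17, (-2 + 6)*3) = 280262 - (7 - 1*(-13))*9 = 280262 - (7 + 13)*9 = 280262 - 20*9 = 280262 - 1*180 = 280262 - 180 = 280082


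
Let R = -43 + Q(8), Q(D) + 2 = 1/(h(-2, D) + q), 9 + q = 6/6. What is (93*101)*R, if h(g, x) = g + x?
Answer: -854763/2 ≈ -4.2738e+5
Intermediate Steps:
q = -8 (q = -9 + 6/6 = -9 + 6*(⅙) = -9 + 1 = -8)
Q(D) = -2 + 1/(-10 + D) (Q(D) = -2 + 1/((-2 + D) - 8) = -2 + 1/(-10 + D))
R = -91/2 (R = -43 + (21 - 2*8)/(-10 + 8) = -43 + (21 - 16)/(-2) = -43 - ½*5 = -43 - 5/2 = -91/2 ≈ -45.500)
(93*101)*R = (93*101)*(-91/2) = 9393*(-91/2) = -854763/2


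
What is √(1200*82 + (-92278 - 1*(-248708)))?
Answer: √254830 ≈ 504.81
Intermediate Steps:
√(1200*82 + (-92278 - 1*(-248708))) = √(98400 + (-92278 + 248708)) = √(98400 + 156430) = √254830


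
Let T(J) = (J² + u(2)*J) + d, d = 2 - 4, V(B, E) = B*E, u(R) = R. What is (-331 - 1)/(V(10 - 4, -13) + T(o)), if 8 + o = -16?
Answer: -83/112 ≈ -0.74107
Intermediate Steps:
o = -24 (o = -8 - 16 = -24)
d = -2
T(J) = -2 + J² + 2*J (T(J) = (J² + 2*J) - 2 = -2 + J² + 2*J)
(-331 - 1)/(V(10 - 4, -13) + T(o)) = (-331 - 1)/((10 - 4)*(-13) + (-2 + (-24)² + 2*(-24))) = -332/(6*(-13) + (-2 + 576 - 48)) = -332/(-78 + 526) = -332/448 = -332*1/448 = -83/112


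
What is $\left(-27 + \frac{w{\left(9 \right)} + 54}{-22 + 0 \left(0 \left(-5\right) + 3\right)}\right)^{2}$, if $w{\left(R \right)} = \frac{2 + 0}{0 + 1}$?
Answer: $\frac{105625}{121} \approx 872.93$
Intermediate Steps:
$w{\left(R \right)} = 2$ ($w{\left(R \right)} = \frac{2}{1} = 2 \cdot 1 = 2$)
$\left(-27 + \frac{w{\left(9 \right)} + 54}{-22 + 0 \left(0 \left(-5\right) + 3\right)}\right)^{2} = \left(-27 + \frac{2 + 54}{-22 + 0 \left(0 \left(-5\right) + 3\right)}\right)^{2} = \left(-27 + \frac{56}{-22 + 0 \left(0 + 3\right)}\right)^{2} = \left(-27 + \frac{56}{-22 + 0 \cdot 3}\right)^{2} = \left(-27 + \frac{56}{-22 + 0}\right)^{2} = \left(-27 + \frac{56}{-22}\right)^{2} = \left(-27 + 56 \left(- \frac{1}{22}\right)\right)^{2} = \left(-27 - \frac{28}{11}\right)^{2} = \left(- \frac{325}{11}\right)^{2} = \frac{105625}{121}$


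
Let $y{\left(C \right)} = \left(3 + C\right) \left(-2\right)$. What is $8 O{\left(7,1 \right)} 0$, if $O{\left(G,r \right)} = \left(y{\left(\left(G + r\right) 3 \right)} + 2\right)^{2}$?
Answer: $0$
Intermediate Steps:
$y{\left(C \right)} = -6 - 2 C$
$O{\left(G,r \right)} = \left(-4 - 6 G - 6 r\right)^{2}$ ($O{\left(G,r \right)} = \left(\left(-6 - 2 \left(G + r\right) 3\right) + 2\right)^{2} = \left(\left(-6 - 2 \left(3 G + 3 r\right)\right) + 2\right)^{2} = \left(\left(-6 - \left(6 G + 6 r\right)\right) + 2\right)^{2} = \left(\left(-6 - 6 G - 6 r\right) + 2\right)^{2} = \left(-4 - 6 G - 6 r\right)^{2}$)
$8 O{\left(7,1 \right)} 0 = 8 \cdot 4 \left(2 + 3 \cdot 7 + 3 \cdot 1\right)^{2} \cdot 0 = 8 \cdot 4 \left(2 + 21 + 3\right)^{2} \cdot 0 = 8 \cdot 4 \cdot 26^{2} \cdot 0 = 8 \cdot 4 \cdot 676 \cdot 0 = 8 \cdot 2704 \cdot 0 = 21632 \cdot 0 = 0$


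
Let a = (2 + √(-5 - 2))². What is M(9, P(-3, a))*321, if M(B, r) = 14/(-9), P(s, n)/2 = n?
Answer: -1498/3 ≈ -499.33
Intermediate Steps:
a = (2 + I*√7)² (a = (2 + √(-7))² = (2 + I*√7)² ≈ -3.0 + 10.583*I)
P(s, n) = 2*n
M(B, r) = -14/9 (M(B, r) = 14*(-⅑) = -14/9)
M(9, P(-3, a))*321 = -14/9*321 = -1498/3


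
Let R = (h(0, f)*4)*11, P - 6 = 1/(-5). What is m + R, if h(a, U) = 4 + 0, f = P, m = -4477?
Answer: -4301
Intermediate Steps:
P = 29/5 (P = 6 + 1/(-5) = 6 - ⅕ = 29/5 ≈ 5.8000)
f = 29/5 ≈ 5.8000
h(a, U) = 4
R = 176 (R = (4*4)*11 = 16*11 = 176)
m + R = -4477 + 176 = -4301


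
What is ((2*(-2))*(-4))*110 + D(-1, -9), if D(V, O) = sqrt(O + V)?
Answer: 1760 + I*sqrt(10) ≈ 1760.0 + 3.1623*I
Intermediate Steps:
((2*(-2))*(-4))*110 + D(-1, -9) = ((2*(-2))*(-4))*110 + sqrt(-9 - 1) = -4*(-4)*110 + sqrt(-10) = 16*110 + I*sqrt(10) = 1760 + I*sqrt(10)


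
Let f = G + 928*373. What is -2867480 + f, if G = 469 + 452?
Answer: -2520415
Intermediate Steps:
G = 921
f = 347065 (f = 921 + 928*373 = 921 + 346144 = 347065)
-2867480 + f = -2867480 + 347065 = -2520415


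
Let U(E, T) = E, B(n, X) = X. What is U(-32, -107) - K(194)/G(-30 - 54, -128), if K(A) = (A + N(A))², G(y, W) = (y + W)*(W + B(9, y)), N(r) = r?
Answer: -99297/2809 ≈ -35.350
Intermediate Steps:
G(y, W) = (W + y)² (G(y, W) = (y + W)*(W + y) = (W + y)*(W + y) = (W + y)²)
K(A) = 4*A² (K(A) = (A + A)² = (2*A)² = 4*A²)
U(-32, -107) - K(194)/G(-30 - 54, -128) = -32 - 4*194²/((-128)² + (-30 - 54)² + 2*(-128)*(-30 - 54)) = -32 - 4*37636/(16384 + (-84)² + 2*(-128)*(-84)) = -32 - 150544/(16384 + 7056 + 21504) = -32 - 150544/44944 = -32 - 1*9409/2809 = -32 - 9409/2809 = -99297/2809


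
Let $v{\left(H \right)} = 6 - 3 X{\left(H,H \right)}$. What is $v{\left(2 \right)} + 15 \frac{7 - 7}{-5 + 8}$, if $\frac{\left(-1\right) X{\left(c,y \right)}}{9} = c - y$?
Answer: $6$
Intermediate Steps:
$X{\left(c,y \right)} = - 9 c + 9 y$ ($X{\left(c,y \right)} = - 9 \left(c - y\right) = - 9 c + 9 y$)
$v{\left(H \right)} = 6$ ($v{\left(H \right)} = 6 - 3 \left(- 9 H + 9 H\right) = 6 - 0 = 6 + 0 = 6$)
$v{\left(2 \right)} + 15 \frac{7 - 7}{-5 + 8} = 6 + 15 \frac{7 - 7}{-5 + 8} = 6 + 15 \cdot \frac{0}{3} = 6 + 15 \cdot 0 \cdot \frac{1}{3} = 6 + 15 \cdot 0 = 6 + 0 = 6$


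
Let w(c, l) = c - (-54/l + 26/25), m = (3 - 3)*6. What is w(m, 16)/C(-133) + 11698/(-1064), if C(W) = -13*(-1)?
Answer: -3739739/345800 ≈ -10.815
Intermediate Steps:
m = 0 (m = 0*6 = 0)
C(W) = 13
w(c, l) = -26/25 + c + 54/l (w(c, l) = c - (-54/l + 26*(1/25)) = c - (-54/l + 26/25) = c - (26/25 - 54/l) = c + (-26/25 + 54/l) = -26/25 + c + 54/l)
w(m, 16)/C(-133) + 11698/(-1064) = (-26/25 + 0 + 54/16)/13 + 11698/(-1064) = (-26/25 + 0 + 54*(1/16))*(1/13) + 11698*(-1/1064) = (-26/25 + 0 + 27/8)*(1/13) - 5849/532 = (467/200)*(1/13) - 5849/532 = 467/2600 - 5849/532 = -3739739/345800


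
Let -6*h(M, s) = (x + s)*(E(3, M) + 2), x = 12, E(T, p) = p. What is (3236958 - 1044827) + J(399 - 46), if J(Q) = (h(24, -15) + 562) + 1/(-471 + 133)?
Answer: 741134627/338 ≈ 2.1927e+6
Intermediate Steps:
h(M, s) = -(2 + M)*(12 + s)/6 (h(M, s) = -(12 + s)*(M + 2)/6 = -(12 + s)*(2 + M)/6 = -(2 + M)*(12 + s)/6)
J(Q) = 194349/338 (J(Q) = ((-4 - 2*24 - ⅓*(-15) - ⅙*24*(-15)) + 562) + 1/(-471 + 133) = ((-4 - 48 + 5 + 60) + 562) + 1/(-338) = (13 + 562) - 1/338 = 575 - 1/338 = 194349/338)
(3236958 - 1044827) + J(399 - 46) = (3236958 - 1044827) + 194349/338 = 2192131 + 194349/338 = 741134627/338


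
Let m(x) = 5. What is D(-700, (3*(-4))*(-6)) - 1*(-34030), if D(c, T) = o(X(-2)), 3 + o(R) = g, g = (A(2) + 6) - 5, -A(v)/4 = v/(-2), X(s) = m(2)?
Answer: 34032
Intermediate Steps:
X(s) = 5
A(v) = 2*v (A(v) = -4*v/(-2) = -4*v*(-1)/2 = -(-2)*v = 2*v)
g = 5 (g = (2*2 + 6) - 5 = (4 + 6) - 5 = 10 - 5 = 5)
o(R) = 2 (o(R) = -3 + 5 = 2)
D(c, T) = 2
D(-700, (3*(-4))*(-6)) - 1*(-34030) = 2 - 1*(-34030) = 2 + 34030 = 34032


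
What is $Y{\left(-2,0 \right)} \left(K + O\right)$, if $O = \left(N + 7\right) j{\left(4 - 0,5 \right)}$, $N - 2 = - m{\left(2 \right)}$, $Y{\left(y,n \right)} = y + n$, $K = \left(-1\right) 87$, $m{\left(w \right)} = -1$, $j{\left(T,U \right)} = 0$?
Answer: $174$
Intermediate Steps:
$K = -87$
$Y{\left(y,n \right)} = n + y$
$N = 3$ ($N = 2 - -1 = 2 + 1 = 3$)
$O = 0$ ($O = \left(3 + 7\right) 0 = 10 \cdot 0 = 0$)
$Y{\left(-2,0 \right)} \left(K + O\right) = \left(0 - 2\right) \left(-87 + 0\right) = \left(-2\right) \left(-87\right) = 174$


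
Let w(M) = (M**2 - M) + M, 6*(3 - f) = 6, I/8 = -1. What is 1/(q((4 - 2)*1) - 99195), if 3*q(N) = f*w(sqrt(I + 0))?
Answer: -3/297601 ≈ -1.0081e-5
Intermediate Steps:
I = -8 (I = 8*(-1) = -8)
f = 2 (f = 3 - 1/6*6 = 3 - 1 = 2)
w(M) = M**2
q(N) = -16/3 (q(N) = (2*(sqrt(-8 + 0))**2)/3 = (2*(sqrt(-8))**2)/3 = (2*(2*I*sqrt(2))**2)/3 = (2*(-8))/3 = (1/3)*(-16) = -16/3)
1/(q((4 - 2)*1) - 99195) = 1/(-16/3 - 99195) = 1/(-297601/3) = -3/297601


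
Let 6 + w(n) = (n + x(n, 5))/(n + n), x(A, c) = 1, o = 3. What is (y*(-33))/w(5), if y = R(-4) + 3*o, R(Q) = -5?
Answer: 220/9 ≈ 24.444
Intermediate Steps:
w(n) = -6 + (1 + n)/(2*n) (w(n) = -6 + (n + 1)/(n + n) = -6 + (1 + n)/((2*n)) = -6 + (1 + n)*(1/(2*n)) = -6 + (1 + n)/(2*n))
y = 4 (y = -5 + 3*3 = -5 + 9 = 4)
(y*(-33))/w(5) = (4*(-33))/(((½)*(1 - 11*5)/5)) = -132*10/(1 - 55) = -132/((½)*(⅕)*(-54)) = -132/(-27/5) = -132*(-5/27) = 220/9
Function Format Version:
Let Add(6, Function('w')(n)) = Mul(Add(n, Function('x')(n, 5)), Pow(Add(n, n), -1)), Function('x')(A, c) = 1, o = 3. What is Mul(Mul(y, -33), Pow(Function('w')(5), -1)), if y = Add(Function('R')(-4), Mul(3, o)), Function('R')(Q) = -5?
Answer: Rational(220, 9) ≈ 24.444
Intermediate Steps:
Function('w')(n) = Add(-6, Mul(Rational(1, 2), Pow(n, -1), Add(1, n))) (Function('w')(n) = Add(-6, Mul(Add(n, 1), Pow(Add(n, n), -1))) = Add(-6, Mul(Add(1, n), Pow(Mul(2, n), -1))) = Add(-6, Mul(Add(1, n), Mul(Rational(1, 2), Pow(n, -1)))) = Add(-6, Mul(Rational(1, 2), Pow(n, -1), Add(1, n))))
y = 4 (y = Add(-5, Mul(3, 3)) = Add(-5, 9) = 4)
Mul(Mul(y, -33), Pow(Function('w')(5), -1)) = Mul(Mul(4, -33), Pow(Mul(Rational(1, 2), Pow(5, -1), Add(1, Mul(-11, 5))), -1)) = Mul(-132, Pow(Mul(Rational(1, 2), Rational(1, 5), Add(1, -55)), -1)) = Mul(-132, Pow(Mul(Rational(1, 2), Rational(1, 5), -54), -1)) = Mul(-132, Pow(Rational(-27, 5), -1)) = Mul(-132, Rational(-5, 27)) = Rational(220, 9)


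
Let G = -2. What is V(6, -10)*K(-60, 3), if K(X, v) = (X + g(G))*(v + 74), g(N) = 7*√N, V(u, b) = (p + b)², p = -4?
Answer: -905520 + 105644*I*√2 ≈ -9.0552e+5 + 1.494e+5*I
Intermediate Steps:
V(u, b) = (-4 + b)²
K(X, v) = (74 + v)*(X + 7*I*√2) (K(X, v) = (X + 7*√(-2))*(v + 74) = (X + 7*(I*√2))*(74 + v) = (X + 7*I*√2)*(74 + v) = (74 + v)*(X + 7*I*√2))
V(6, -10)*K(-60, 3) = (-4 - 10)²*(74*(-60) - 60*3 + 518*I*√2 + 7*I*3*√2) = (-14)²*(-4440 - 180 + 518*I*√2 + 21*I*√2) = 196*(-4620 + 539*I*√2) = -905520 + 105644*I*√2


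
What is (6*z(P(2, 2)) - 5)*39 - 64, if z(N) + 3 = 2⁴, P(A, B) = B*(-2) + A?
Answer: 2783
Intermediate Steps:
P(A, B) = A - 2*B (P(A, B) = -2*B + A = A - 2*B)
z(N) = 13 (z(N) = -3 + 2⁴ = -3 + 16 = 13)
(6*z(P(2, 2)) - 5)*39 - 64 = (6*13 - 5)*39 - 64 = (78 - 5)*39 - 64 = 73*39 - 64 = 2847 - 64 = 2783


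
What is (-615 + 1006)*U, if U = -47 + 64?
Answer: 6647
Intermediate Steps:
U = 17
(-615 + 1006)*U = (-615 + 1006)*17 = 391*17 = 6647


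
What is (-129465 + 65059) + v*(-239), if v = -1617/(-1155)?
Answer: -323703/5 ≈ -64741.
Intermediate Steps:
v = 7/5 (v = -1617*(-1/1155) = 7/5 ≈ 1.4000)
(-129465 + 65059) + v*(-239) = (-129465 + 65059) + (7/5)*(-239) = -64406 - 1673/5 = -323703/5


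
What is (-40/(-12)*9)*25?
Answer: 750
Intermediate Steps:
(-40/(-12)*9)*25 = (-40*(-1/12)*9)*25 = ((10/3)*9)*25 = 30*25 = 750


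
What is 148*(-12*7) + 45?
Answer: -12387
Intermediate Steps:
148*(-12*7) + 45 = 148*(-84) + 45 = -12432 + 45 = -12387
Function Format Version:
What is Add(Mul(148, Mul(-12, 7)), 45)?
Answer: -12387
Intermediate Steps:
Add(Mul(148, Mul(-12, 7)), 45) = Add(Mul(148, -84), 45) = Add(-12432, 45) = -12387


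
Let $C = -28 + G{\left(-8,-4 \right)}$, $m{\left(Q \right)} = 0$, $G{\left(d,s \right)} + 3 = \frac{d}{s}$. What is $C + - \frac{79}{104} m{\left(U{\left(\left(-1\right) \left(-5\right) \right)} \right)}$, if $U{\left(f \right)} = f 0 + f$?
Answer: $-29$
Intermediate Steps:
$U{\left(f \right)} = f$ ($U{\left(f \right)} = 0 + f = f$)
$G{\left(d,s \right)} = -3 + \frac{d}{s}$
$C = -29$ ($C = -28 - \left(3 + \frac{8}{-4}\right) = -28 - 1 = -29$)
$C + - \frac{79}{104} m{\left(U{\left(\left(-1\right) \left(-5\right) \right)} \right)} = -29 + - \frac{79}{104} \cdot 0 = -29 + \left(-79\right) \frac{1}{104} \cdot 0 = -29 - 0 = -29 + 0 = -29$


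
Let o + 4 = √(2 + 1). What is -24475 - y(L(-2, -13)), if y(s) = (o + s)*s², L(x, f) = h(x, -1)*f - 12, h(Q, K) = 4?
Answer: 254053 - 4096*√3 ≈ 2.4696e+5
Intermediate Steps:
o = -4 + √3 (o = -4 + √(2 + 1) = -4 + √3 ≈ -2.2679)
L(x, f) = -12 + 4*f (L(x, f) = 4*f - 12 = -12 + 4*f)
y(s) = s²*(-4 + s + √3) (y(s) = ((-4 + √3) + s)*s² = (-4 + s + √3)*s² = s²*(-4 + s + √3))
-24475 - y(L(-2, -13)) = -24475 - (-12 + 4*(-13))²*(-4 + (-12 + 4*(-13)) + √3) = -24475 - (-12 - 52)²*(-4 + (-12 - 52) + √3) = -24475 - (-64)²*(-4 - 64 + √3) = -24475 - 4096*(-68 + √3) = -24475 - (-278528 + 4096*√3) = -24475 + (278528 - 4096*√3) = 254053 - 4096*√3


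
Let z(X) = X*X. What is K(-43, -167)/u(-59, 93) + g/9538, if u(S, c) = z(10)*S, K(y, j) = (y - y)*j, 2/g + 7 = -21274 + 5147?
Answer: -1/76943046 ≈ -1.2997e-8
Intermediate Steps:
z(X) = X²
g = -1/8067 (g = 2/(-7 + (-21274 + 5147)) = 2/(-7 - 16127) = 2/(-16134) = 2*(-1/16134) = -1/8067 ≈ -0.00012396)
K(y, j) = 0 (K(y, j) = 0*j = 0)
u(S, c) = 100*S (u(S, c) = 10²*S = 100*S)
K(-43, -167)/u(-59, 93) + g/9538 = 0/((100*(-59))) - 1/8067/9538 = 0/(-5900) - 1/8067*1/9538 = 0*(-1/5900) - 1/76943046 = 0 - 1/76943046 = -1/76943046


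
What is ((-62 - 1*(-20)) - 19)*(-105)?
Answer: 6405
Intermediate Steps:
((-62 - 1*(-20)) - 19)*(-105) = ((-62 + 20) - 19)*(-105) = (-42 - 19)*(-105) = -61*(-105) = 6405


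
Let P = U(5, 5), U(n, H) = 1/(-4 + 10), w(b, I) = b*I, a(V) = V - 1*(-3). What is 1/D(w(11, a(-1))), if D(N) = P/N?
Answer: 132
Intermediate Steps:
a(V) = 3 + V (a(V) = V + 3 = 3 + V)
w(b, I) = I*b
U(n, H) = ⅙ (U(n, H) = 1/6 = ⅙)
P = ⅙ ≈ 0.16667
D(N) = 1/(6*N)
1/D(w(11, a(-1))) = 1/(1/(6*(((3 - 1)*11)))) = 1/(1/(6*((2*11)))) = 1/((⅙)/22) = 1/((⅙)*(1/22)) = 1/(1/132) = 132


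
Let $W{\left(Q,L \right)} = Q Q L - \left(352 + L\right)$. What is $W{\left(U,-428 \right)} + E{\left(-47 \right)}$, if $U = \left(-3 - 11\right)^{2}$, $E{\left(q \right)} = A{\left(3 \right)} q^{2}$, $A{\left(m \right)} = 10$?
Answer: $-16419882$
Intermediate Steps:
$E{\left(q \right)} = 10 q^{2}$
$U = 196$ ($U = \left(-14\right)^{2} = 196$)
$W{\left(Q,L \right)} = -352 - L + L Q^{2}$ ($W{\left(Q,L \right)} = Q^{2} L - \left(352 + L\right) = L Q^{2} - \left(352 + L\right) = -352 - L + L Q^{2}$)
$W{\left(U,-428 \right)} + E{\left(-47 \right)} = \left(-352 - -428 - 428 \cdot 196^{2}\right) + 10 \left(-47\right)^{2} = \left(-352 + 428 - 16442048\right) + 10 \cdot 2209 = \left(-352 + 428 - 16442048\right) + 22090 = -16441972 + 22090 = -16419882$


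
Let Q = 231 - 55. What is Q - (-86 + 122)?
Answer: 140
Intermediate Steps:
Q = 176
Q - (-86 + 122) = 176 - (-86 + 122) = 176 - 1*36 = 176 - 36 = 140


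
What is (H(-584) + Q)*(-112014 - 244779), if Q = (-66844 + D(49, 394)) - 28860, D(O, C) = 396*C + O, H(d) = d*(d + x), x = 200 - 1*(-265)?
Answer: -46334922945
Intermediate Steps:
x = 465 (x = 200 + 265 = 465)
H(d) = d*(465 + d) (H(d) = d*(d + 465) = d*(465 + d))
D(O, C) = O + 396*C
Q = 60369 (Q = (-66844 + (49 + 396*394)) - 28860 = (-66844 + (49 + 156024)) - 28860 = (-66844 + 156073) - 28860 = 89229 - 28860 = 60369)
(H(-584) + Q)*(-112014 - 244779) = (-584*(465 - 584) + 60369)*(-112014 - 244779) = (-584*(-119) + 60369)*(-356793) = (69496 + 60369)*(-356793) = 129865*(-356793) = -46334922945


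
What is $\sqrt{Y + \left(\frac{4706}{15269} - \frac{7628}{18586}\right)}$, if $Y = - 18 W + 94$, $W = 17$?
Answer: $\frac{2 i \sqrt{1067623850811462726}}{141894817} \approx 14.564 i$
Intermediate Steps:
$Y = -212$ ($Y = \left(-18\right) 17 + 94 = -306 + 94 = -212$)
$\sqrt{Y + \left(\frac{4706}{15269} - \frac{7628}{18586}\right)} = \sqrt{-212 + \left(\frac{4706}{15269} - \frac{7628}{18586}\right)} = \sqrt{-212 + \left(4706 \cdot \frac{1}{15269} - \frac{3814}{9293}\right)} = \sqrt{-212 + \left(\frac{4706}{15269} - \frac{3814}{9293}\right)} = \sqrt{-212 - \frac{14503108}{141894817}} = \sqrt{- \frac{30096204312}{141894817}} = \frac{2 i \sqrt{1067623850811462726}}{141894817}$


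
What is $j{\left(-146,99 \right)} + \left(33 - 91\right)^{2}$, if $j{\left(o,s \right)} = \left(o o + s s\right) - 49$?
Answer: $34432$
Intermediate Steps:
$j{\left(o,s \right)} = -49 + o^{2} + s^{2}$ ($j{\left(o,s \right)} = \left(o^{2} + s^{2}\right) - 49 = -49 + o^{2} + s^{2}$)
$j{\left(-146,99 \right)} + \left(33 - 91\right)^{2} = \left(-49 + \left(-146\right)^{2} + 99^{2}\right) + \left(33 - 91\right)^{2} = \left(-49 + 21316 + 9801\right) + \left(-58\right)^{2} = 31068 + 3364 = 34432$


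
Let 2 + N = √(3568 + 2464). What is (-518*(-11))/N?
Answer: 259/137 + 518*√377/137 ≈ 75.305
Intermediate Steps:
N = -2 + 4*√377 (N = -2 + √(3568 + 2464) = -2 + √6032 = -2 + 4*√377 ≈ 75.666)
(-518*(-11))/N = (-518*(-11))/(-2 + 4*√377) = 5698/(-2 + 4*√377)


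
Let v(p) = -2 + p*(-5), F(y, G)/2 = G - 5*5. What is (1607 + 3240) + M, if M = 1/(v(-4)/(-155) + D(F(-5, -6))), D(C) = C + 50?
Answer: 9102511/1878 ≈ 4846.9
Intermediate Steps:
F(y, G) = -50 + 2*G (F(y, G) = 2*(G - 5*5) = 2*(G - 25) = 2*(-25 + G) = -50 + 2*G)
v(p) = -2 - 5*p
D(C) = 50 + C
M = -155/1878 (M = 1/((-2 - 5*(-4))/(-155) + (50 + (-50 + 2*(-6)))) = 1/((-2 + 20)*(-1/155) + (50 + (-50 - 12))) = 1/(18*(-1/155) + (50 - 62)) = 1/(-18/155 - 12) = 1/(-1878/155) = -155/1878 ≈ -0.082535)
(1607 + 3240) + M = (1607 + 3240) - 155/1878 = 4847 - 155/1878 = 9102511/1878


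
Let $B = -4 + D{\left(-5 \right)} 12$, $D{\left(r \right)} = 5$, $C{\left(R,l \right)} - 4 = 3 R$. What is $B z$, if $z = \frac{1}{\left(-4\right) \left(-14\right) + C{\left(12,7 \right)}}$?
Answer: $\frac{7}{12} \approx 0.58333$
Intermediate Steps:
$C{\left(R,l \right)} = 4 + 3 R$
$B = 56$ ($B = -4 + 5 \cdot 12 = -4 + 60 = 56$)
$z = \frac{1}{96}$ ($z = \frac{1}{\left(-4\right) \left(-14\right) + \left(4 + 3 \cdot 12\right)} = \frac{1}{56 + \left(4 + 36\right)} = \frac{1}{56 + 40} = \frac{1}{96} \approx 0.010417$)
$B z = 56 \cdot \frac{1}{96} = \frac{7}{12}$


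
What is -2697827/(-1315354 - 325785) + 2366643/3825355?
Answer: 14204136129962/6277939279345 ≈ 2.2625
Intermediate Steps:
-2697827/(-1315354 - 325785) + 2366643/3825355 = -2697827/(-1641139) + 2366643*(1/3825355) = -2697827*(-1/1641139) + 2366643/3825355 = 2697827/1641139 + 2366643/3825355 = 14204136129962/6277939279345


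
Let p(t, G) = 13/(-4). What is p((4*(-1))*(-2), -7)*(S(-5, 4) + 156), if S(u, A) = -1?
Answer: -2015/4 ≈ -503.75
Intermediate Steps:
p(t, G) = -13/4 (p(t, G) = 13*(-¼) = -13/4)
p((4*(-1))*(-2), -7)*(S(-5, 4) + 156) = -13*(-1 + 156)/4 = -13/4*155 = -2015/4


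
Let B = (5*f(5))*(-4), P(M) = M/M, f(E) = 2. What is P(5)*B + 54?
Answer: 14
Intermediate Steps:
P(M) = 1
B = -40 (B = (5*2)*(-4) = 10*(-4) = -40)
P(5)*B + 54 = 1*(-40) + 54 = -40 + 54 = 14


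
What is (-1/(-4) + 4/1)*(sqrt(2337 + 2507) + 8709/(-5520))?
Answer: -49351/7360 + 17*sqrt(1211)/2 ≈ 289.09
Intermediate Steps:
(-1/(-4) + 4/1)*(sqrt(2337 + 2507) + 8709/(-5520)) = (-1*(-1/4) + 4*1)*(sqrt(4844) + 8709*(-1/5520)) = (1/4 + 4)*(2*sqrt(1211) - 2903/1840) = 17*(-2903/1840 + 2*sqrt(1211))/4 = -49351/7360 + 17*sqrt(1211)/2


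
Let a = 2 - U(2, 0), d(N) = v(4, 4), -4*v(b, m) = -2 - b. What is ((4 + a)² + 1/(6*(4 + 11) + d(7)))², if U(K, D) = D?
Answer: 43428100/33489 ≈ 1296.8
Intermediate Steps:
v(b, m) = ½ + b/4 (v(b, m) = -(-2 - b)/4 = ½ + b/4)
d(N) = 3/2 (d(N) = ½ + (¼)*4 = ½ + 1 = 3/2)
a = 2 (a = 2 - 1*0 = 2 + 0 = 2)
((4 + a)² + 1/(6*(4 + 11) + d(7)))² = ((4 + 2)² + 1/(6*(4 + 11) + 3/2))² = (6² + 1/(6*15 + 3/2))² = (36 + 1/(90 + 3/2))² = (36 + 1/(183/2))² = (36 + 2/183)² = (6590/183)² = 43428100/33489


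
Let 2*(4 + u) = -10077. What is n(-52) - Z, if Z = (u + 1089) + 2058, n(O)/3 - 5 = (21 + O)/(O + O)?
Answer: 198785/104 ≈ 1911.4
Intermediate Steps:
u = -10085/2 (u = -4 + (½)*(-10077) = -4 - 10077/2 = -10085/2 ≈ -5042.5)
n(O) = 15 + 3*(21 + O)/(2*O) (n(O) = 15 + 3*((21 + O)/(O + O)) = 15 + 3*((21 + O)/((2*O))) = 15 + 3*((21 + O)*(1/(2*O))) = 15 + 3*((21 + O)/(2*O)) = 15 + 3*(21 + O)/(2*O))
Z = -3791/2 (Z = (-10085/2 + 1089) + 2058 = -7907/2 + 2058 = -3791/2 ≈ -1895.5)
n(-52) - Z = (3/2)*(21 + 11*(-52))/(-52) - 1*(-3791/2) = (3/2)*(-1/52)*(21 - 572) + 3791/2 = (3/2)*(-1/52)*(-551) + 3791/2 = 1653/104 + 3791/2 = 198785/104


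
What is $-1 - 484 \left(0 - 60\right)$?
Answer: $29039$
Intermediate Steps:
$-1 - 484 \left(0 - 60\right) = -1 - -29040 = -1 + 29040 = 29039$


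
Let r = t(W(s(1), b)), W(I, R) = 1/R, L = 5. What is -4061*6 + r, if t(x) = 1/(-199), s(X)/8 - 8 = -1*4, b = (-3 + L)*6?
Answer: -4848835/199 ≈ -24366.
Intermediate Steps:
b = 12 (b = (-3 + 5)*6 = 2*6 = 12)
s(X) = 32 (s(X) = 64 + 8*(-1*4) = 64 + 8*(-4) = 64 - 32 = 32)
t(x) = -1/199
r = -1/199 ≈ -0.0050251
-4061*6 + r = -4061*6 - 1/199 = -24366 - 1/199 = -4848835/199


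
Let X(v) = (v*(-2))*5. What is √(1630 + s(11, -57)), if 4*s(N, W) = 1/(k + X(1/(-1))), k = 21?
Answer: √6265751/62 ≈ 40.373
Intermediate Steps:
X(v) = -10*v (X(v) = -2*v*5 = -10*v)
s(N, W) = 1/124 (s(N, W) = 1/(4*(21 - 10/(-1))) = 1/(4*(21 - 10*(-1))) = 1/(4*(21 + 10)) = (¼)/31 = (¼)*(1/31) = 1/124)
√(1630 + s(11, -57)) = √(1630 + 1/124) = √(202121/124) = √6265751/62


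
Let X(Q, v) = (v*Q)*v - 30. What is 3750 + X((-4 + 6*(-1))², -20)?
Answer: 43720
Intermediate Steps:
X(Q, v) = -30 + Q*v² (X(Q, v) = (Q*v)*v - 30 = Q*v² - 30 = -30 + Q*v²)
3750 + X((-4 + 6*(-1))², -20) = 3750 + (-30 + (-4 + 6*(-1))²*(-20)²) = 3750 + (-30 + (-4 - 6)²*400) = 3750 + (-30 + (-10)²*400) = 3750 + (-30 + 100*400) = 3750 + (-30 + 40000) = 3750 + 39970 = 43720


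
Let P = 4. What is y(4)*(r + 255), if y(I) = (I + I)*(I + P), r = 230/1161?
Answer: 18962240/1161 ≈ 16333.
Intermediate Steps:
r = 230/1161 (r = 230*(1/1161) = 230/1161 ≈ 0.19811)
y(I) = 2*I*(4 + I) (y(I) = (I + I)*(I + 4) = (2*I)*(4 + I) = 2*I*(4 + I))
y(4)*(r + 255) = (2*4*(4 + 4))*(230/1161 + 255) = (2*4*8)*(296285/1161) = 64*(296285/1161) = 18962240/1161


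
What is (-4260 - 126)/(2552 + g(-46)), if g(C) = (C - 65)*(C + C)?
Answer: -2193/6382 ≈ -0.34362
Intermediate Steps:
g(C) = 2*C*(-65 + C) (g(C) = (-65 + C)*(2*C) = 2*C*(-65 + C))
(-4260 - 126)/(2552 + g(-46)) = (-4260 - 126)/(2552 + 2*(-46)*(-65 - 46)) = -4386/(2552 + 2*(-46)*(-111)) = -4386/(2552 + 10212) = -4386/12764 = -4386*1/12764 = -2193/6382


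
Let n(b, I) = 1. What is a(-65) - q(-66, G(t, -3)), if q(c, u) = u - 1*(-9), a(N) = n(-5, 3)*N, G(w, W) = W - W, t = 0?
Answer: -74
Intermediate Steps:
G(w, W) = 0
a(N) = N (a(N) = 1*N = N)
q(c, u) = 9 + u (q(c, u) = u + 9 = 9 + u)
a(-65) - q(-66, G(t, -3)) = -65 - (9 + 0) = -65 - 1*9 = -65 - 9 = -74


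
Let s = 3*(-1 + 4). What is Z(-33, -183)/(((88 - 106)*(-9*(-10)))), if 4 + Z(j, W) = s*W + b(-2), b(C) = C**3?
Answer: 553/540 ≈ 1.0241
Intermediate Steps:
s = 9 (s = 3*3 = 9)
Z(j, W) = -12 + 9*W (Z(j, W) = -4 + (9*W + (-2)**3) = -4 + (9*W - 8) = -4 + (-8 + 9*W) = -12 + 9*W)
Z(-33, -183)/(((88 - 106)*(-9*(-10)))) = (-12 + 9*(-183))/(((88 - 106)*(-9*(-10)))) = (-12 - 1647)/((-18*90)) = -1659/(-1620) = -1659*(-1/1620) = 553/540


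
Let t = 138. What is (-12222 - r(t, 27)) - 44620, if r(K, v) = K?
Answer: -56980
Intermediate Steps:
(-12222 - r(t, 27)) - 44620 = (-12222 - 1*138) - 44620 = (-12222 - 138) - 44620 = -12360 - 44620 = -56980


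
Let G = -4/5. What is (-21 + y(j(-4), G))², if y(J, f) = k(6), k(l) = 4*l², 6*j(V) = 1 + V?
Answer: 15129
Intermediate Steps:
G = -⅘ (G = -4*⅕ = -⅘ ≈ -0.80000)
j(V) = ⅙ + V/6 (j(V) = (1 + V)/6 = ⅙ + V/6)
y(J, f) = 144 (y(J, f) = 4*6² = 4*36 = 144)
(-21 + y(j(-4), G))² = (-21 + 144)² = 123² = 15129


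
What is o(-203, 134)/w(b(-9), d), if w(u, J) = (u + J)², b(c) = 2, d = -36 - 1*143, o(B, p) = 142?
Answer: 142/31329 ≈ 0.0045325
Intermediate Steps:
d = -179 (d = -36 - 143 = -179)
w(u, J) = (J + u)²
o(-203, 134)/w(b(-9), d) = 142/((-179 + 2)²) = 142/((-177)²) = 142/31329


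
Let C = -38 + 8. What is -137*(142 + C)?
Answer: -15344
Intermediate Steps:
C = -30
-137*(142 + C) = -137*(142 - 30) = -137*112 = -15344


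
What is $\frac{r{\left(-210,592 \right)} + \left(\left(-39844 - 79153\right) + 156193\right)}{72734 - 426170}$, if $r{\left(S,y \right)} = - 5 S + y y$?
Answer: $- \frac{64785}{58906} \approx -1.0998$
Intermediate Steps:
$r{\left(S,y \right)} = y^{2} - 5 S$ ($r{\left(S,y \right)} = - 5 S + y^{2} = y^{2} - 5 S$)
$\frac{r{\left(-210,592 \right)} + \left(\left(-39844 - 79153\right) + 156193\right)}{72734 - 426170} = \frac{\left(592^{2} - -1050\right) + \left(\left(-39844 - 79153\right) + 156193\right)}{72734 - 426170} = \frac{\left(350464 + 1050\right) + \left(-118997 + 156193\right)}{-353436} = \left(351514 + 37196\right) \left(- \frac{1}{353436}\right) = 388710 \left(- \frac{1}{353436}\right) = - \frac{64785}{58906}$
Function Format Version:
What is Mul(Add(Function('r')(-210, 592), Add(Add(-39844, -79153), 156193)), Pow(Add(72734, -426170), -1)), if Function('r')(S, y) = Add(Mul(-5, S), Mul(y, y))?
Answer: Rational(-64785, 58906) ≈ -1.0998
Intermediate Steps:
Function('r')(S, y) = Add(Pow(y, 2), Mul(-5, S)) (Function('r')(S, y) = Add(Mul(-5, S), Pow(y, 2)) = Add(Pow(y, 2), Mul(-5, S)))
Mul(Add(Function('r')(-210, 592), Add(Add(-39844, -79153), 156193)), Pow(Add(72734, -426170), -1)) = Mul(Add(Add(Pow(592, 2), Mul(-5, -210)), Add(Add(-39844, -79153), 156193)), Pow(Add(72734, -426170), -1)) = Mul(Add(Add(350464, 1050), Add(-118997, 156193)), Pow(-353436, -1)) = Mul(Add(351514, 37196), Rational(-1, 353436)) = Mul(388710, Rational(-1, 353436)) = Rational(-64785, 58906)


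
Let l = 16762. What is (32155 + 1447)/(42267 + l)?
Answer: 33602/59029 ≈ 0.56925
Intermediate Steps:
(32155 + 1447)/(42267 + l) = (32155 + 1447)/(42267 + 16762) = 33602/59029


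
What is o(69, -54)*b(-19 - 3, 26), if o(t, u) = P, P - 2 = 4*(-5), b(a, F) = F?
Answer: -468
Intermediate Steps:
P = -18 (P = 2 + 4*(-5) = 2 - 20 = -18)
o(t, u) = -18
o(69, -54)*b(-19 - 3, 26) = -18*26 = -468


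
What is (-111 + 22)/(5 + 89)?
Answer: -89/94 ≈ -0.94681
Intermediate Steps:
(-111 + 22)/(5 + 89) = -89/94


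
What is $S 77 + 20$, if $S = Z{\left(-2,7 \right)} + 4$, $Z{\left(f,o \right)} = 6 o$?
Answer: $3562$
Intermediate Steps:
$S = 46$ ($S = 6 \cdot 7 + 4 = 42 + 4 = 46$)
$S 77 + 20 = 46 \cdot 77 + 20 = 3542 + 20 = 3562$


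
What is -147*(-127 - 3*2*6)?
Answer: 23961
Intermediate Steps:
-147*(-127 - 3*2*6) = -147*(-127 - 6*6) = -147*(-127 - 36) = -147*(-163) = 23961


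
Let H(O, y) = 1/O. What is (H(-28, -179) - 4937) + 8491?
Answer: 99511/28 ≈ 3554.0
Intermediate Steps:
(H(-28, -179) - 4937) + 8491 = (1/(-28) - 4937) + 8491 = (-1/28 - 4937) + 8491 = -138237/28 + 8491 = 99511/28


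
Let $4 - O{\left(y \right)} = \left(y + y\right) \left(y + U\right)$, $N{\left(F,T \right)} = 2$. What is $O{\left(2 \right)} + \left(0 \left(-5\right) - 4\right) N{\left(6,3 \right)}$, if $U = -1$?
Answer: $-8$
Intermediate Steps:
$O{\left(y \right)} = 4 - 2 y \left(-1 + y\right)$ ($O{\left(y \right)} = 4 - \left(y + y\right) \left(y - 1\right) = 4 - 2 y \left(-1 + y\right)$)
$O{\left(2 \right)} + \left(0 \left(-5\right) - 4\right) N{\left(6,3 \right)} = \left(4 - 2 \cdot 2^{2} + 2 \cdot 2\right) + \left(0 \left(-5\right) - 4\right) 2 = \left(4 - 8 + 4\right) + \left(0 - 4\right) 2 = \left(4 - 8 + 4\right) - 8 = 0 - 8 = -8$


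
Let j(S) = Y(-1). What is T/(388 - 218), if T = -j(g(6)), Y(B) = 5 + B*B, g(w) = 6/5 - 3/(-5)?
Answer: -3/85 ≈ -0.035294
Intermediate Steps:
g(w) = 9/5 (g(w) = 6*(⅕) - 3*(-⅕) = 6/5 + ⅗ = 9/5)
Y(B) = 5 + B²
j(S) = 6 (j(S) = 5 + (-1)² = 5 + 1 = 6)
T = -6 (T = -1*6 = -6)
T/(388 - 218) = -6/(388 - 218) = -6/170 = -6*1/170 = -3/85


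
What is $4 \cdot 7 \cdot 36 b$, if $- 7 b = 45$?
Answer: $-6480$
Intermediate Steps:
$b = - \frac{45}{7}$ ($b = \left(- \frac{1}{7}\right) 45 = - \frac{45}{7} \approx -6.4286$)
$4 \cdot 7 \cdot 36 b = 4 \cdot 7 \cdot 36 \left(- \frac{45}{7}\right) = 28 \cdot 36 \left(- \frac{45}{7}\right) = 1008 \left(- \frac{45}{7}\right) = -6480$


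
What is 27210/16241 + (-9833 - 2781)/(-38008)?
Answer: 619530827/308643964 ≈ 2.0073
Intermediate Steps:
27210/16241 + (-9833 - 2781)/(-38008) = 27210*(1/16241) - 12614*(-1/38008) = 27210/16241 + 6307/19004 = 619530827/308643964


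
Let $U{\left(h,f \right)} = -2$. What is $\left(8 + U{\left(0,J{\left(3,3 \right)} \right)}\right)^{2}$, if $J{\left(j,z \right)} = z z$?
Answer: $36$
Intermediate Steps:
$J{\left(j,z \right)} = z^{2}$
$\left(8 + U{\left(0,J{\left(3,3 \right)} \right)}\right)^{2} = \left(8 - 2\right)^{2} = 6^{2} = 36$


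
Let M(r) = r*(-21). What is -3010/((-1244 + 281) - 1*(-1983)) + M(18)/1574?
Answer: -256165/80274 ≈ -3.1911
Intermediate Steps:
M(r) = -21*r
-3010/((-1244 + 281) - 1*(-1983)) + M(18)/1574 = -3010/((-1244 + 281) - 1*(-1983)) - 21*18/1574 = -3010/(-963 + 1983) - 378*1/1574 = -3010/1020 - 189/787 = -3010*1/1020 - 189/787 = -301/102 - 189/787 = -256165/80274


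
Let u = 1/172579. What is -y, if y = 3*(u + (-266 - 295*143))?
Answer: 21978453384/172579 ≈ 1.2735e+5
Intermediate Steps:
u = 1/172579 ≈ 5.7944e-6
y = -21978453384/172579 (y = 3*(1/172579 + (-266 - 295*143)) = 3*(1/172579 + (-266 - 42185)) = 3*(1/172579 - 42451) = 3*(-7326151128/172579) = -21978453384/172579 ≈ -1.2735e+5)
-y = -1*(-21978453384/172579) = 21978453384/172579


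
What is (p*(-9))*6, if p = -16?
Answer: 864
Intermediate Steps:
(p*(-9))*6 = -16*(-9)*6 = 144*6 = 864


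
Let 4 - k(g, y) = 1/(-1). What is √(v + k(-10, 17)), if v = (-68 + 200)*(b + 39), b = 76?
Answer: √15185 ≈ 123.23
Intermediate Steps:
k(g, y) = 5 (k(g, y) = 4 - 1/(-1) = 4 - 1*(-1) = 4 + 1 = 5)
v = 15180 (v = (-68 + 200)*(76 + 39) = 132*115 = 15180)
√(v + k(-10, 17)) = √(15180 + 5) = √15185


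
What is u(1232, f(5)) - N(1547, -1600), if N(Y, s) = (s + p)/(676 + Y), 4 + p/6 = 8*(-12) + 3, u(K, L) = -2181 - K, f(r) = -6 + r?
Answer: -7584917/2223 ≈ -3412.0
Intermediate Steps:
p = -582 (p = -24 + 6*(8*(-12) + 3) = -24 + 6*(-96 + 3) = -24 + 6*(-93) = -24 - 558 = -582)
N(Y, s) = (-582 + s)/(676 + Y) (N(Y, s) = (s - 582)/(676 + Y) = (-582 + s)/(676 + Y))
u(1232, f(5)) - N(1547, -1600) = (-2181 - 1*1232) - (-582 - 1600)/(676 + 1547) = (-2181 - 1232) - (-2182)/2223 = -3413 - (-2182)/2223 = -3413 - 1*(-2182/2223) = -3413 + 2182/2223 = -7584917/2223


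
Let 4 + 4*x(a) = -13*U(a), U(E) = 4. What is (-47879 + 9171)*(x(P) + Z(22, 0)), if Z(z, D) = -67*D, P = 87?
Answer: 541912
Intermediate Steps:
x(a) = -14 (x(a) = -1 + (-13*4)/4 = -1 + (1/4)*(-52) = -1 - 13 = -14)
(-47879 + 9171)*(x(P) + Z(22, 0)) = (-47879 + 9171)*(-14 - 67*0) = -38708*(-14 + 0) = -38708*(-14) = 541912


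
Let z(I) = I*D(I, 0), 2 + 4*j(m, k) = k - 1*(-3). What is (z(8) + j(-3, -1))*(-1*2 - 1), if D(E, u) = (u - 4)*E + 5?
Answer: 648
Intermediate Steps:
j(m, k) = ¼ + k/4 (j(m, k) = -½ + (k - 1*(-3))/4 = -½ + (k + 3)/4 = -½ + (3 + k)/4 = -½ + (¾ + k/4) = ¼ + k/4)
D(E, u) = 5 + E*(-4 + u) (D(E, u) = (-4 + u)*E + 5 = E*(-4 + u) + 5 = 5 + E*(-4 + u))
z(I) = I*(5 - 4*I) (z(I) = I*(5 - 4*I + I*0) = I*(5 - 4*I + 0) = I*(5 - 4*I))
(z(8) + j(-3, -1))*(-1*2 - 1) = (8*(5 - 4*8) + (¼ + (¼)*(-1)))*(-1*2 - 1) = (8*(5 - 32) + (¼ - ¼))*(-2 - 1) = (8*(-27) + 0)*(-3) = (-216 + 0)*(-3) = -216*(-3) = 648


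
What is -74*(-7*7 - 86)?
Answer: 9990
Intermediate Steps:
-74*(-7*7 - 86) = -74*(-49 - 86) = -74*(-135) = 9990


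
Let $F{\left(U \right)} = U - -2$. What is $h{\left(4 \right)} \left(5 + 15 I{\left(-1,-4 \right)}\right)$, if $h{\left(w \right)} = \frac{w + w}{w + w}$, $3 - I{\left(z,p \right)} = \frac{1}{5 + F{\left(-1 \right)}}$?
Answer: $\frac{95}{2} \approx 47.5$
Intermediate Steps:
$F{\left(U \right)} = 2 + U$ ($F{\left(U \right)} = U + 2 = 2 + U$)
$I{\left(z,p \right)} = \frac{17}{6}$ ($I{\left(z,p \right)} = 3 - \frac{1}{5 + \left(2 - 1\right)} = 3 - \frac{1}{5 + 1} = 3 - \frac{1}{6} = \frac{17}{6}$)
$h{\left(w \right)} = 1$ ($h{\left(w \right)} = \frac{2 w}{2 w} = 2 w \frac{1}{2 w} = 1$)
$h{\left(4 \right)} \left(5 + 15 I{\left(-1,-4 \right)}\right) = 1 \left(5 + 15 \cdot \frac{17}{6}\right) = 1 \left(5 + \frac{85}{2}\right) = 1 \cdot \frac{95}{2} = \frac{95}{2}$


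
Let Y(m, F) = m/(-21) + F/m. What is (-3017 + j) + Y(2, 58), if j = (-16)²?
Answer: -57374/21 ≈ -2732.1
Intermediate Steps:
j = 256
Y(m, F) = -m/21 + F/m (Y(m, F) = m*(-1/21) + F/m = -m/21 + F/m)
(-3017 + j) + Y(2, 58) = (-3017 + 256) + (-1/21*2 + 58/2) = -2761 + (-2/21 + 58*(½)) = -2761 + (-2/21 + 29) = -2761 + 607/21 = -57374/21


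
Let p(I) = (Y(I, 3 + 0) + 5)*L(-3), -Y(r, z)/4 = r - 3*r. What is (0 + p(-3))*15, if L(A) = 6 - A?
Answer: -2565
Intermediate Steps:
Y(r, z) = 8*r (Y(r, z) = -4*(r - 3*r) = -(-8)*r = 8*r)
p(I) = 45 + 72*I (p(I) = (8*I + 5)*(6 - 1*(-3)) = (5 + 8*I)*(6 + 3) = (5 + 8*I)*9 = 45 + 72*I)
(0 + p(-3))*15 = (0 + (45 + 72*(-3)))*15 = (0 + (45 - 216))*15 = (0 - 171)*15 = -171*15 = -2565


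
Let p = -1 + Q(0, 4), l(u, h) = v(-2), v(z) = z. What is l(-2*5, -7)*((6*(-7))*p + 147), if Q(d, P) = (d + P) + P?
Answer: 294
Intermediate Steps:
Q(d, P) = d + 2*P (Q(d, P) = (P + d) + P = d + 2*P)
l(u, h) = -2
p = 7 (p = -1 + (0 + 2*4) = -1 + (0 + 8) = -1 + 8 = 7)
l(-2*5, -7)*((6*(-7))*p + 147) = -2*((6*(-7))*7 + 147) = -2*(-42*7 + 147) = -2*(-294 + 147) = -2*(-147) = 294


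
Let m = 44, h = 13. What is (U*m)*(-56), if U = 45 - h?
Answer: -78848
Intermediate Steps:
U = 32 (U = 45 - 1*13 = 45 - 13 = 32)
(U*m)*(-56) = (32*44)*(-56) = 1408*(-56) = -78848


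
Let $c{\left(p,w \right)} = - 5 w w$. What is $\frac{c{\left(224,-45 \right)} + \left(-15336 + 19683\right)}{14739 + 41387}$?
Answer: $- \frac{2889}{28063} \approx -0.10295$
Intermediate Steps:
$c{\left(p,w \right)} = - 5 w^{2}$
$\frac{c{\left(224,-45 \right)} + \left(-15336 + 19683\right)}{14739 + 41387} = \frac{- 5 \left(-45\right)^{2} + \left(-15336 + 19683\right)}{14739 + 41387} = \frac{\left(-5\right) 2025 + 4347}{56126} = \left(-10125 + 4347\right) \frac{1}{56126} = \left(-5778\right) \frac{1}{56126} = - \frac{2889}{28063}$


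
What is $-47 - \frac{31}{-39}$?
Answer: $- \frac{1802}{39} \approx -46.205$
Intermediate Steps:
$-47 - \frac{31}{-39} = -47 - - \frac{31}{39} = -47 + \frac{31}{39} = - \frac{1802}{39}$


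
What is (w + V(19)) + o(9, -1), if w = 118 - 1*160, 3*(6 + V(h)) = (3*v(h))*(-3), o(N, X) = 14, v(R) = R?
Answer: -91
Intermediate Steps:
V(h) = -6 - 3*h (V(h) = -6 + ((3*h)*(-3))/3 = -6 + (-9*h)/3 = -6 - 3*h)
w = -42 (w = 118 - 160 = -42)
(w + V(19)) + o(9, -1) = (-42 + (-6 - 3*19)) + 14 = (-42 + (-6 - 57)) + 14 = (-42 - 63) + 14 = -105 + 14 = -91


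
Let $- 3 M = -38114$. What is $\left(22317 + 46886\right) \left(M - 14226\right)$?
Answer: $- \frac{315842492}{3} \approx -1.0528 \cdot 10^{8}$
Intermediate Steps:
$M = \frac{38114}{3}$ ($M = \left(- \frac{1}{3}\right) \left(-38114\right) = \frac{38114}{3} \approx 12705.0$)
$\left(22317 + 46886\right) \left(M - 14226\right) = \left(22317 + 46886\right) \left(\frac{38114}{3} - 14226\right) = 69203 \left(- \frac{4564}{3}\right) = - \frac{315842492}{3}$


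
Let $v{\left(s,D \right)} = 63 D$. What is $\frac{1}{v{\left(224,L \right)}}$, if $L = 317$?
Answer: $\frac{1}{19971} \approx 5.0073 \cdot 10^{-5}$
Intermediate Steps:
$\frac{1}{v{\left(224,L \right)}} = \frac{1}{63 \cdot 317} = \frac{1}{19971}$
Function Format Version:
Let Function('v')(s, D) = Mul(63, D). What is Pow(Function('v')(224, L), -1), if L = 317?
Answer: Rational(1, 19971) ≈ 5.0073e-5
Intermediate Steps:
Pow(Function('v')(224, L), -1) = Pow(Mul(63, 317), -1) = Pow(19971, -1) = Rational(1, 19971)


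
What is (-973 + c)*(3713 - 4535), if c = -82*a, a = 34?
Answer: 3091542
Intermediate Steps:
c = -2788 (c = -82*34 = -2788)
(-973 + c)*(3713 - 4535) = (-973 - 2788)*(3713 - 4535) = -3761*(-822) = 3091542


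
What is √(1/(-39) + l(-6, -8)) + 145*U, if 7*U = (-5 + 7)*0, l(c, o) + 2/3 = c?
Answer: I*√1131/13 ≈ 2.5869*I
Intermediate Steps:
l(c, o) = -⅔ + c
U = 0 (U = ((-5 + 7)*0)/7 = (2*0)/7 = (⅐)*0 = 0)
√(1/(-39) + l(-6, -8)) + 145*U = √(1/(-39) + (-⅔ - 6)) + 145*0 = √(-1/39 - 20/3) + 0 = √(-87/13) + 0 = I*√1131/13 + 0 = I*√1131/13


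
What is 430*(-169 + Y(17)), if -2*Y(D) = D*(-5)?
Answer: -54395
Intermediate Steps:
Y(D) = 5*D/2 (Y(D) = -D*(-5)/2 = -(-5)*D/2 = 5*D/2)
430*(-169 + Y(17)) = 430*(-169 + (5/2)*17) = 430*(-169 + 85/2) = 430*(-253/2) = -54395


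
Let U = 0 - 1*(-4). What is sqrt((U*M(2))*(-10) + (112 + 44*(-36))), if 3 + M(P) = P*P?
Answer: 6*I*sqrt(42) ≈ 38.884*I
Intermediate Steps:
U = 4 (U = 0 + 4 = 4)
M(P) = -3 + P**2 (M(P) = -3 + P*P = -3 + P**2)
sqrt((U*M(2))*(-10) + (112 + 44*(-36))) = sqrt((4*(-3 + 2**2))*(-10) + (112 + 44*(-36))) = sqrt((4*(-3 + 4))*(-10) + (112 - 1584)) = sqrt((4*1)*(-10) - 1472) = sqrt(4*(-10) - 1472) = sqrt(-40 - 1472) = sqrt(-1512) = 6*I*sqrt(42)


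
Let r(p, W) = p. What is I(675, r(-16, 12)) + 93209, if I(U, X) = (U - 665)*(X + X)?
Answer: 92889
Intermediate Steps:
I(U, X) = 2*X*(-665 + U) (I(U, X) = (-665 + U)*(2*X) = 2*X*(-665 + U))
I(675, r(-16, 12)) + 93209 = 2*(-16)*(-665 + 675) + 93209 = 2*(-16)*10 + 93209 = -320 + 93209 = 92889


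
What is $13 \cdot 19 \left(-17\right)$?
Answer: $-4199$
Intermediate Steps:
$13 \cdot 19 \left(-17\right) = 247 \left(-17\right) = -4199$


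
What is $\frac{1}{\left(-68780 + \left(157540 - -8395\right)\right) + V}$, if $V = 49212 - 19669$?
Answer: $\frac{1}{126698} \approx 7.8928 \cdot 10^{-6}$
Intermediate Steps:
$V = 29543$ ($V = 49212 - 19669 = 29543$)
$\frac{1}{\left(-68780 + \left(157540 - -8395\right)\right) + V} = \frac{1}{\left(-68780 + \left(157540 - -8395\right)\right) + 29543} = \frac{1}{\left(-68780 + \left(157540 + 8395\right)\right) + 29543} = \frac{1}{\left(-68780 + 165935\right) + 29543} = \frac{1}{97155 + 29543} = \frac{1}{126698}$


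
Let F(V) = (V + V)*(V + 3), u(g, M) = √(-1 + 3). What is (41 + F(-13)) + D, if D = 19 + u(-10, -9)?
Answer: 320 + √2 ≈ 321.41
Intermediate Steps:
u(g, M) = √2
F(V) = 2*V*(3 + V) (F(V) = (2*V)*(3 + V) = 2*V*(3 + V))
D = 19 + √2 ≈ 20.414
(41 + F(-13)) + D = (41 + 2*(-13)*(3 - 13)) + (19 + √2) = (41 + 2*(-13)*(-10)) + (19 + √2) = (41 + 260) + (19 + √2) = 301 + (19 + √2) = 320 + √2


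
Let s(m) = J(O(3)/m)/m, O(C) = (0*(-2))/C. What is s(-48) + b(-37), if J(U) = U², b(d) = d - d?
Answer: 0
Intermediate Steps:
b(d) = 0
O(C) = 0 (O(C) = 0/C = 0)
s(m) = 0 (s(m) = (0/m)²/m = 0²/m = 0/m = 0)
s(-48) + b(-37) = 0 + 0 = 0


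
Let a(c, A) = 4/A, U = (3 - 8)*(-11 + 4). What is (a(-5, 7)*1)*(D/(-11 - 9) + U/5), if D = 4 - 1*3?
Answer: 139/35 ≈ 3.9714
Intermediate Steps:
D = 1 (D = 4 - 3 = 1)
U = 35 (U = -5*(-7) = 35)
(a(-5, 7)*1)*(D/(-11 - 9) + U/5) = ((4/7)*1)*(1/(-11 - 9) + 35/5) = ((4*(1/7))*1)*(1/(-20) + 35*(1/5)) = ((4/7)*1)*(1*(-1/20) + 7) = 4*(-1/20 + 7)/7 = (4/7)*(139/20) = 139/35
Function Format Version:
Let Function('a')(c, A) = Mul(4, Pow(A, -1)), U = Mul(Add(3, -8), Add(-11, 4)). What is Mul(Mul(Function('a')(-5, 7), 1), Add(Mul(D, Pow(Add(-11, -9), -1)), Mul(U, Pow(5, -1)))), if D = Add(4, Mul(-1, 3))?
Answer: Rational(139, 35) ≈ 3.9714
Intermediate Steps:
D = 1 (D = Add(4, -3) = 1)
U = 35 (U = Mul(-5, -7) = 35)
Mul(Mul(Function('a')(-5, 7), 1), Add(Mul(D, Pow(Add(-11, -9), -1)), Mul(U, Pow(5, -1)))) = Mul(Mul(Mul(4, Pow(7, -1)), 1), Add(Mul(1, Pow(Add(-11, -9), -1)), Mul(35, Pow(5, -1)))) = Mul(Mul(Mul(4, Rational(1, 7)), 1), Add(Mul(1, Pow(-20, -1)), Mul(35, Rational(1, 5)))) = Mul(Mul(Rational(4, 7), 1), Add(Mul(1, Rational(-1, 20)), 7)) = Mul(Rational(4, 7), Add(Rational(-1, 20), 7)) = Mul(Rational(4, 7), Rational(139, 20)) = Rational(139, 35)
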